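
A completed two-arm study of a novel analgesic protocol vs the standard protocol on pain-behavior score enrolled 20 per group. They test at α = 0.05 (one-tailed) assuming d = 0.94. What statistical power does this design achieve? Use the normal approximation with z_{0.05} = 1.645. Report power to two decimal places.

power ≈ 0.91

For two equal groups, power = Φ(d·√(n/2) − z_{α}).
d·√(n/2) = 0.94 × √(20/2) = 0.94 × 3.162 = 2.973.
z_β = 2.973 − 1.645 = 1.328.
Power = Φ(1.328) = 0.908.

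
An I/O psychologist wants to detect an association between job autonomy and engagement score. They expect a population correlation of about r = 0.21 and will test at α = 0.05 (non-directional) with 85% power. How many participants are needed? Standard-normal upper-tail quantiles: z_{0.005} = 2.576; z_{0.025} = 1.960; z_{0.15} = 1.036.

Fisher's z: C = ½·ln((1+r)/(1−r)) = ½·ln(1.5316) = 0.2132.
n = ((z_{α/2} + z_β)/C)² + 3.
(1.960 + 1.036) / 0.2132 = 2.996 / 0.2132 = 14.053.
n = 14.053² + 3 = 197.47 + 3 = 200.5.
Round up.

n = 201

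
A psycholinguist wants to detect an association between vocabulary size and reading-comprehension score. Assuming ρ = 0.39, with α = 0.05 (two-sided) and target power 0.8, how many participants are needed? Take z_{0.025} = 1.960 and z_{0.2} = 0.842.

n = 50

Fisher's z: C = ½·ln((1+r)/(1−r)) = ½·ln(2.2787) = 0.4118.
n = ((z_{α/2} + z_β)/C)² + 3.
(1.960 + 0.842) / 0.4118 = 2.802 / 0.4118 = 6.804.
n = 6.804² + 3 = 46.30 + 3 = 49.3.
Round up.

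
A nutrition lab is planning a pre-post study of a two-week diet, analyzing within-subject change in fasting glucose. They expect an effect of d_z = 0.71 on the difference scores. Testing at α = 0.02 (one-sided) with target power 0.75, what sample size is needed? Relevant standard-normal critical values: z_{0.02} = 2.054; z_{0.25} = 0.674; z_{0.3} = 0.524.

n = 15 pairs

For a paired (one-sample on differences) test: n = ((z_{α} + z_β) / d)².
z_{α} + z_β = 2.054 + 0.674 = 2.728.
n = (2.728 / 0.71)² = 3.842² = 14.76.
Round up.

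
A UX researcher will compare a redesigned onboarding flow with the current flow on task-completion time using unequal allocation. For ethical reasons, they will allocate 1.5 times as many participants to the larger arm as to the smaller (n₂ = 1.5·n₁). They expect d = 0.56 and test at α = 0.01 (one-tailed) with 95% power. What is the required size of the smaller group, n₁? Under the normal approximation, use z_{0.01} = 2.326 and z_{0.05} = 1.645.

n₁ = 84

With allocation ratio k = n₂/n₁ = 1.5, Var(x̄₁−x̄₂) = σ²(1/n₁ + 1/(k·n₁)) = σ²·(k+1)/(k·n₁).
So n₁ = (1 + 1/k)·((z_{α} + z_β)/d)² = 1.667 × (3.971/0.56)².
n₁ = 1.667 × 50.28 = 83.8.
Round up: n₁ = 84, giving n₂ = 1.5 × 84 = 126.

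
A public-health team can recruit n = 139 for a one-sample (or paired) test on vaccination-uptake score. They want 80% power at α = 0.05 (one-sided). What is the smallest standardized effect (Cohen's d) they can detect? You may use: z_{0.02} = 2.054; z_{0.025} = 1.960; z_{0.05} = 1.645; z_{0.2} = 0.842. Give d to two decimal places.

d_min ≈ 0.21

For a single sample (or paired design) of n = 139: d_min = (z_{α} + z_β)/√n.
z-sum = 1.645 + 0.842 = 2.487.
d_min = 2.487 / √139 = 2.487 / 11.790 = 0.211.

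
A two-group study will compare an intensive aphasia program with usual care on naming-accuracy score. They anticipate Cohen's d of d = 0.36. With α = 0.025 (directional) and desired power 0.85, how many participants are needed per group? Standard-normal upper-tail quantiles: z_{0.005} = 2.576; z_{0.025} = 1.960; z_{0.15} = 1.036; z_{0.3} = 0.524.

For two independent groups with equal n: n = 2·((z_{α} + z_β) / d)².
z_{α} + z_β = 1.960 + 1.036 = 2.996.
n = 2 × (2.996 / 0.36)² = 2 × 8.322² = 2 × 69.26 = 138.5.
Round up to the next whole participant.

n = 139 per group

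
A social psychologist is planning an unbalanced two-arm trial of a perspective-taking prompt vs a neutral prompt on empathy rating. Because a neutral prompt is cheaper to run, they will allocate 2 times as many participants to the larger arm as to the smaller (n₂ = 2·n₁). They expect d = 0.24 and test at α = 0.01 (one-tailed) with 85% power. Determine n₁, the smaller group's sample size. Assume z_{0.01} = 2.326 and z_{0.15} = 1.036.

n₁ = 295

With allocation ratio k = n₂/n₁ = 2, Var(x̄₁−x̄₂) = σ²(1/n₁ + 1/(k·n₁)) = σ²·(k+1)/(k·n₁).
So n₁ = (1 + 1/k)·((z_{α} + z_β)/d)² = 1.500 × (3.362/0.24)².
n₁ = 1.500 × 196.23 = 294.4.
Round up: n₁ = 295, giving n₂ = 2 × 295 = 590.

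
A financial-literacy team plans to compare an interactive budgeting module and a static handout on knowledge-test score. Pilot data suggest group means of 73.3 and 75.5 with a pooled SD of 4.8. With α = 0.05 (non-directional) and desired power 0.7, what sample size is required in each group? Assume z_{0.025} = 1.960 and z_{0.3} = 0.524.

n = 59 per group

Cohen's d = |M₁ − M₂| / SD_pooled = |73.3 − 75.5| / 4.8 = 2.2 / 4.8 = 0.458.
For two independent groups with equal n: n = 2·((z_{α/2} + z_β) / d)².
z_{α/2} + z_β = 1.960 + 0.524 = 2.484.
n = 2 × (2.484 / 0.458)² = 2 × 5.424² = 2 × 29.42 = 58.8.
Round up to the next whole participant.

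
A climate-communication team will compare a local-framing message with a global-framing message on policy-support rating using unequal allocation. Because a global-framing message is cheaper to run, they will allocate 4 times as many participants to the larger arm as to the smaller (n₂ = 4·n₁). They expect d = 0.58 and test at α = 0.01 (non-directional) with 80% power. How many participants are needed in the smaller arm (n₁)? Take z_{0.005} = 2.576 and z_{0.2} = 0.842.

n₁ = 44

With allocation ratio k = n₂/n₁ = 4, Var(x̄₁−x̄₂) = σ²(1/n₁ + 1/(k·n₁)) = σ²·(k+1)/(k·n₁).
So n₁ = (1 + 1/k)·((z_{α/2} + z_β)/d)² = 1.250 × (3.418/0.58)².
n₁ = 1.250 × 34.73 = 43.4.
Round up: n₁ = 44, giving n₂ = 4 × 44 = 176.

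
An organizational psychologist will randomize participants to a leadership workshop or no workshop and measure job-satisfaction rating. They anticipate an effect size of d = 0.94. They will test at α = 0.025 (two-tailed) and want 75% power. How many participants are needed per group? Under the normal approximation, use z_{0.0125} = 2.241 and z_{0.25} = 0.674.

n = 20 per group

For two independent groups with equal n: n = 2·((z_{α/2} + z_β) / d)².
z_{α/2} + z_β = 2.241 + 0.674 = 2.915.
n = 2 × (2.915 / 0.94)² = 2 × 3.101² = 2 × 9.62 = 19.2.
Round up to the next whole participant.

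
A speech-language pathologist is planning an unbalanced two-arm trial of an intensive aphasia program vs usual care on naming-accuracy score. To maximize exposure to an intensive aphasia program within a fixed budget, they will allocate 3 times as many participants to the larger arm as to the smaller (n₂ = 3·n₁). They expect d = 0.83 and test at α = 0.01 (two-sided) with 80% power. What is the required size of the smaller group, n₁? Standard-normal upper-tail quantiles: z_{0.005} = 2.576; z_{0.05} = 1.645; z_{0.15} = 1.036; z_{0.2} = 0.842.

With allocation ratio k = n₂/n₁ = 3, Var(x̄₁−x̄₂) = σ²(1/n₁ + 1/(k·n₁)) = σ²·(k+1)/(k·n₁).
So n₁ = (1 + 1/k)·((z_{α/2} + z_β)/d)² = 1.333 × (3.418/0.83)².
n₁ = 1.333 × 16.96 = 22.6.
Round up: n₁ = 23, giving n₂ = 3 × 23 = 69.

n₁ = 23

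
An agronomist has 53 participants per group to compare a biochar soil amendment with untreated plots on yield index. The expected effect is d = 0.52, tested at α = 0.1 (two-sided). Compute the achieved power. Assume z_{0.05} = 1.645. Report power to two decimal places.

power ≈ 0.85

For two equal groups, power = Φ(d·√(n/2) − z_{α/2}).
d·√(n/2) = 0.52 × √(53/2) = 0.52 × 5.148 = 2.677.
z_β = 2.677 − 1.645 = 1.032.
Power = Φ(1.032) = 0.849.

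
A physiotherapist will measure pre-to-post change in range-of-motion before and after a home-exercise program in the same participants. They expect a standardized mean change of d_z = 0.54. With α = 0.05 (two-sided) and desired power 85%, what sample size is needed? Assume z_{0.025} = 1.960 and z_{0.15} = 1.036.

n = 31 pairs

For a paired (one-sample on differences) test: n = ((z_{α/2} + z_β) / d)².
z_{α/2} + z_β = 1.960 + 1.036 = 2.996.
n = (2.996 / 0.54)² = 5.548² = 30.78.
Round up.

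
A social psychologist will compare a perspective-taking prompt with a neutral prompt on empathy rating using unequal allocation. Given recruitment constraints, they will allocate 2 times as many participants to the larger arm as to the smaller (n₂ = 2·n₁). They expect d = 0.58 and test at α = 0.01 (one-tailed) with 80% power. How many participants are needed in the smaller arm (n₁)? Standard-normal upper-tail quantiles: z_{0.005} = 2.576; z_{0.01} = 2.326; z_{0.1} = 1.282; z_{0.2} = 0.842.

n₁ = 45

With allocation ratio k = n₂/n₁ = 2, Var(x̄₁−x̄₂) = σ²(1/n₁ + 1/(k·n₁)) = σ²·(k+1)/(k·n₁).
So n₁ = (1 + 1/k)·((z_{α} + z_β)/d)² = 1.500 × (3.168/0.58)².
n₁ = 1.500 × 29.83 = 44.8.
Round up: n₁ = 45, giving n₂ = 2 × 45 = 90.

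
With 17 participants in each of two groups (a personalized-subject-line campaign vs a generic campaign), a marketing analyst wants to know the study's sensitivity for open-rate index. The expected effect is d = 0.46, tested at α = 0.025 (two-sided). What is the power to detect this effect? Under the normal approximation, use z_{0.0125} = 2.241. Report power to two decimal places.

For two equal groups, power = Φ(d·√(n/2) − z_{α/2}).
d·√(n/2) = 0.46 × √(17/2) = 0.46 × 2.915 = 1.341.
z_β = 1.341 − 2.241 = -0.900.
Power = Φ(-0.900) = 0.184.

power ≈ 0.18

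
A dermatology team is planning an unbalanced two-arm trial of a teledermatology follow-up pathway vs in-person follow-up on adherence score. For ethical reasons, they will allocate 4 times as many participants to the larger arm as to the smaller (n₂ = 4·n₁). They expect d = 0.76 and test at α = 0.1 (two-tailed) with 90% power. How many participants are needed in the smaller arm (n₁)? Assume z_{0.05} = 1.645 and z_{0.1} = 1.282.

n₁ = 19

With allocation ratio k = n₂/n₁ = 4, Var(x̄₁−x̄₂) = σ²(1/n₁ + 1/(k·n₁)) = σ²·(k+1)/(k·n₁).
So n₁ = (1 + 1/k)·((z_{α/2} + z_β)/d)² = 1.250 × (2.927/0.76)².
n₁ = 1.250 × 14.83 = 18.5.
Round up: n₁ = 19, giving n₂ = 4 × 19 = 76.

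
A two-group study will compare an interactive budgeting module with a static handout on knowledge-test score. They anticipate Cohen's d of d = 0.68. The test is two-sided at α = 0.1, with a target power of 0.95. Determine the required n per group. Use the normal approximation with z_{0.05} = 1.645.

For two independent groups with equal n: n = 2·((z_{α/2} + z_β) / d)².
z_{α/2} + z_β = 1.645 + 1.645 = 3.290.
n = 2 × (3.290 / 0.68)² = 2 × 4.838² = 2 × 23.41 = 46.8.
Round up to the next whole participant.

n = 47 per group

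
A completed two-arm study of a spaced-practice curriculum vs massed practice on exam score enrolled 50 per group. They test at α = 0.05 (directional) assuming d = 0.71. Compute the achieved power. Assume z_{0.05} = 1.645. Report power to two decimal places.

power ≈ 0.97

For two equal groups, power = Φ(d·√(n/2) − z_{α}).
d·√(n/2) = 0.71 × √(50/2) = 0.71 × 5.000 = 3.550.
z_β = 3.550 − 1.645 = 1.905.
Power = Φ(1.905) = 0.972.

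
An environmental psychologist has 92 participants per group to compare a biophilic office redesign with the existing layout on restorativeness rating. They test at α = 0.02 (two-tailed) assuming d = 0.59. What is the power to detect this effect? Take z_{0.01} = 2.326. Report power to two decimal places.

power ≈ 0.95

For two equal groups, power = Φ(d·√(n/2) − z_{α/2}).
d·√(n/2) = 0.59 × √(92/2) = 0.59 × 6.782 = 4.002.
z_β = 4.002 − 2.326 = 1.676.
Power = Φ(1.676) = 0.953.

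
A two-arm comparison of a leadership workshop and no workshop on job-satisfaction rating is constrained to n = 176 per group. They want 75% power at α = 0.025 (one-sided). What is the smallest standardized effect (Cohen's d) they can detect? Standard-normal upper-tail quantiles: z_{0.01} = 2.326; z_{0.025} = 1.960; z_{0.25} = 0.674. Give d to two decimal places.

For two independent groups of n = 176 each: d_min = (z_{α} + z_β)·√(2/n).
z-sum = 1.960 + 0.674 = 2.634.
d_min = 2.634 × √(2/176) = 2.634 × 0.1066 = 0.281.

d_min ≈ 0.28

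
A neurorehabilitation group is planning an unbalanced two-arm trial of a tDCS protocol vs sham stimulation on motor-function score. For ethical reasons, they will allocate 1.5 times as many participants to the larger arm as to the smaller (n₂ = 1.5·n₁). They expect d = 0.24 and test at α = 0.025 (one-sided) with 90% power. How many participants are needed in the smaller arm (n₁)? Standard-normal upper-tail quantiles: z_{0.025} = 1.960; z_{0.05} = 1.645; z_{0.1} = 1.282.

n₁ = 305

With allocation ratio k = n₂/n₁ = 1.5, Var(x̄₁−x̄₂) = σ²(1/n₁ + 1/(k·n₁)) = σ²·(k+1)/(k·n₁).
So n₁ = (1 + 1/k)·((z_{α} + z_β)/d)² = 1.667 × (3.242/0.24)².
n₁ = 1.667 × 182.48 = 304.1.
Round up: n₁ = 305, giving n₂ = ⌈1.5 × 305⌉ = ⌈457.5⌉ = 458.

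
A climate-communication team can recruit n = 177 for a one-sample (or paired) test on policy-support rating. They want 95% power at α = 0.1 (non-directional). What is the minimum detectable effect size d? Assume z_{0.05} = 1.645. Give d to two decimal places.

For a single sample (or paired design) of n = 177: d_min = (z_{α/2} + z_β)/√n.
z-sum = 1.645 + 1.645 = 3.290.
d_min = 3.290 / √177 = 3.290 / 13.304 = 0.247.

d_min ≈ 0.25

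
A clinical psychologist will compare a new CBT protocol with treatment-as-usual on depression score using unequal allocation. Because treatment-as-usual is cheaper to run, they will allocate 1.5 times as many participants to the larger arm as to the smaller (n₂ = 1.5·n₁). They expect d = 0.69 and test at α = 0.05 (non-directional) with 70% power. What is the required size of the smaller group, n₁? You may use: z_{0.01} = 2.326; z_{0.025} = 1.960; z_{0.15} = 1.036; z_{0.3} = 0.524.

n₁ = 22

With allocation ratio k = n₂/n₁ = 1.5, Var(x̄₁−x̄₂) = σ²(1/n₁ + 1/(k·n₁)) = σ²·(k+1)/(k·n₁).
So n₁ = (1 + 1/k)·((z_{α/2} + z_β)/d)² = 1.667 × (2.484/0.69)².
n₁ = 1.667 × 12.96 = 21.6.
Round up: n₁ = 22, giving n₂ = 1.5 × 22 = 33.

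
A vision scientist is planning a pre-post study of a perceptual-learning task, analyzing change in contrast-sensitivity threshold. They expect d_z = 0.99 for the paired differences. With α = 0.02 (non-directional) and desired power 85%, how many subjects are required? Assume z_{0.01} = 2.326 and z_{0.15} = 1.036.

n = 12 pairs

For a paired (one-sample on differences) test: n = ((z_{α/2} + z_β) / d)².
z_{α/2} + z_β = 2.326 + 1.036 = 3.362.
n = (3.362 / 0.99)² = 3.396² = 11.53.
Round up.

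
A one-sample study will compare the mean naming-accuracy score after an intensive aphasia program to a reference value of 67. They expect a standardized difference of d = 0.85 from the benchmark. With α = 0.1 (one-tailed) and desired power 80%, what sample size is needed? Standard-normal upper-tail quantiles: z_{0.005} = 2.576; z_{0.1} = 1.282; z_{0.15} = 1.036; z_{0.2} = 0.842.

n = 7

For a one-sample test: n = ((z_{α} + z_β) / d)².
z_{α} + z_β = 1.282 + 0.842 = 2.124.
n = (2.124 / 0.85)² = 2.499² = 6.24.
Round up.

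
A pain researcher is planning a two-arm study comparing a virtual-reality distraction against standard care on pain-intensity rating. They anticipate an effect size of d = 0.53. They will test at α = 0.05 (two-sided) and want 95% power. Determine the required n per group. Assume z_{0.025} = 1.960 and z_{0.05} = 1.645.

For two independent groups with equal n: n = 2·((z_{α/2} + z_β) / d)².
z_{α/2} + z_β = 1.960 + 1.645 = 3.605.
n = 2 × (3.605 / 0.53)² = 2 × 6.802² = 2 × 46.27 = 92.5.
Round up to the next whole participant.

n = 93 per group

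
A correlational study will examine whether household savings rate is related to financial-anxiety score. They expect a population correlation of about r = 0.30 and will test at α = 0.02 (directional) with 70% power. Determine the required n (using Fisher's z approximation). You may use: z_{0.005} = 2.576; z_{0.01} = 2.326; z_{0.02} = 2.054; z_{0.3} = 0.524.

Fisher's z: C = ½·ln((1+r)/(1−r)) = ½·ln(1.8571) = 0.3095.
n = ((z_{α} + z_β)/C)² + 3.
(2.054 + 0.524) / 0.3095 = 2.578 / 0.3095 = 8.330.
n = 8.330² + 3 = 69.38 + 3 = 72.4.
Round up.

n = 73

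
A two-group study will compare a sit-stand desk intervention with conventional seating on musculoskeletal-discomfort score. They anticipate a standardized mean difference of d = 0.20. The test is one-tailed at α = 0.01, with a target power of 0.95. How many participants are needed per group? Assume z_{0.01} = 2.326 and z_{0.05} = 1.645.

n = 789 per group

For two independent groups with equal n: n = 2·((z_{α} + z_β) / d)².
z_{α} + z_β = 2.326 + 1.645 = 3.971.
n = 2 × (3.971 / 0.20)² = 2 × 19.855² = 2 × 394.22 = 788.4.
Round up to the next whole participant.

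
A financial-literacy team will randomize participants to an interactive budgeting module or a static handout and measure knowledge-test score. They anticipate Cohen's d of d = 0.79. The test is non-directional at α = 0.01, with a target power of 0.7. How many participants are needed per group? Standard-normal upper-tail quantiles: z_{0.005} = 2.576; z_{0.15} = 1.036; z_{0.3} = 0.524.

For two independent groups with equal n: n = 2·((z_{α/2} + z_β) / d)².
z_{α/2} + z_β = 2.576 + 0.524 = 3.100.
n = 2 × (3.100 / 0.79)² = 2 × 3.924² = 2 × 15.40 = 30.8.
Round up to the next whole participant.

n = 31 per group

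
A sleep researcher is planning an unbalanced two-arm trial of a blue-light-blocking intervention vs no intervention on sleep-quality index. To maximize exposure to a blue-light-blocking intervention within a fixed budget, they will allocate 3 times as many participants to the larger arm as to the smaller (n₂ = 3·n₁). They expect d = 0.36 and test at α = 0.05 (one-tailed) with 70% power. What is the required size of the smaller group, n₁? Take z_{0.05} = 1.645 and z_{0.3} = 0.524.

With allocation ratio k = n₂/n₁ = 3, Var(x̄₁−x̄₂) = σ²(1/n₁ + 1/(k·n₁)) = σ²·(k+1)/(k·n₁).
So n₁ = (1 + 1/k)·((z_{α} + z_β)/d)² = 1.333 × (2.169/0.36)².
n₁ = 1.333 × 36.30 = 48.4.
Round up: n₁ = 49, giving n₂ = 3 × 49 = 147.

n₁ = 49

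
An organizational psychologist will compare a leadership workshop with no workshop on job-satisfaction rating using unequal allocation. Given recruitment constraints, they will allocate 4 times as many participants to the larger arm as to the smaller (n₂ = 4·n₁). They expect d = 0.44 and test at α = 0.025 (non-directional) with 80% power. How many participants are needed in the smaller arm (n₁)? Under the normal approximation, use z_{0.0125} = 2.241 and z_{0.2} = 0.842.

With allocation ratio k = n₂/n₁ = 4, Var(x̄₁−x̄₂) = σ²(1/n₁ + 1/(k·n₁)) = σ²·(k+1)/(k·n₁).
So n₁ = (1 + 1/k)·((z_{α/2} + z_β)/d)² = 1.250 × (3.083/0.44)².
n₁ = 1.250 × 49.10 = 61.4.
Round up: n₁ = 62, giving n₂ = 4 × 62 = 248.

n₁ = 62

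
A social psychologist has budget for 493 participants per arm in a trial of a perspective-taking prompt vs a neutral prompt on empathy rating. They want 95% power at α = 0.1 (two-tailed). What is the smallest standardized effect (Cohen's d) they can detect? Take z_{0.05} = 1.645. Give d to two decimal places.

For two independent groups of n = 493 each: d_min = (z_{α/2} + z_β)·√(2/n).
z-sum = 1.645 + 1.645 = 3.290.
d_min = 3.290 × √(2/493) = 3.290 × 0.0637 = 0.210.

d_min ≈ 0.21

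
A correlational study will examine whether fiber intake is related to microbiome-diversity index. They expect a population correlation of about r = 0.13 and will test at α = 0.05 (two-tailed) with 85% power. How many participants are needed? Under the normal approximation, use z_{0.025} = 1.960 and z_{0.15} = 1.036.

Fisher's z: C = ½·ln((1+r)/(1−r)) = ½·ln(1.2989) = 0.1307.
n = ((z_{α/2} + z_β)/C)² + 3.
(1.960 + 1.036) / 0.1307 = 2.996 / 0.1307 = 22.923.
n = 22.923² + 3 = 525.45 + 3 = 528.5.
Round up.

n = 529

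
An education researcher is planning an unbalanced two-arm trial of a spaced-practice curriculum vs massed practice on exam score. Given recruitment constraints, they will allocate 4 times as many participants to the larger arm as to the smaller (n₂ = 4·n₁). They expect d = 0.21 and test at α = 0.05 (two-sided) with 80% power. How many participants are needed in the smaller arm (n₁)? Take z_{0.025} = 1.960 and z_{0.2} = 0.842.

With allocation ratio k = n₂/n₁ = 4, Var(x̄₁−x̄₂) = σ²(1/n₁ + 1/(k·n₁)) = σ²·(k+1)/(k·n₁).
So n₁ = (1 + 1/k)·((z_{α/2} + z_β)/d)² = 1.250 × (2.802/0.21)².
n₁ = 1.250 × 178.03 = 222.5.
Round up: n₁ = 223, giving n₂ = 4 × 223 = 892.

n₁ = 223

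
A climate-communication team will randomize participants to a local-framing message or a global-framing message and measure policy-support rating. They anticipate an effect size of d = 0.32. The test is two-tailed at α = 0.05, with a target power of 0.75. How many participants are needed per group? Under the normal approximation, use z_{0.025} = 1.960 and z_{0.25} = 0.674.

For two independent groups with equal n: n = 2·((z_{α/2} + z_β) / d)².
z_{α/2} + z_β = 1.960 + 0.674 = 2.634.
n = 2 × (2.634 / 0.32)² = 2 × 8.231² = 2 × 67.75 = 135.5.
Round up to the next whole participant.

n = 136 per group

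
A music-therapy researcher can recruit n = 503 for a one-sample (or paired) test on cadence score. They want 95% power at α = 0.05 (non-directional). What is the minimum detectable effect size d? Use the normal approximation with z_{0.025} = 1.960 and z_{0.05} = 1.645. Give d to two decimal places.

For a single sample (or paired design) of n = 503: d_min = (z_{α/2} + z_β)/√n.
z-sum = 1.960 + 1.645 = 3.605.
d_min = 3.605 / √503 = 3.605 / 22.428 = 0.161.

d_min ≈ 0.16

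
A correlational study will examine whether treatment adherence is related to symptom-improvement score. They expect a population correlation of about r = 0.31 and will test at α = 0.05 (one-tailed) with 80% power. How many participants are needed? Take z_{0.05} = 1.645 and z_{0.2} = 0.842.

n = 64

Fisher's z: C = ½·ln((1+r)/(1−r)) = ½·ln(1.8986) = 0.3205.
n = ((z_{α} + z_β)/C)² + 3.
(1.645 + 0.842) / 0.3205 = 2.487 / 0.3205 = 7.760.
n = 7.760² + 3 = 60.21 + 3 = 63.2.
Round up.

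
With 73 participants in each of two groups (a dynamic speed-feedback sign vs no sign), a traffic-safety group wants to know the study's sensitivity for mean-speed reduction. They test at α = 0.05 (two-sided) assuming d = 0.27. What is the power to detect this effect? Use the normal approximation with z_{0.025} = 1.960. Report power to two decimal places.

For two equal groups, power = Φ(d·√(n/2) − z_{α/2}).
d·√(n/2) = 0.27 × √(73/2) = 0.27 × 6.042 = 1.631.
z_β = 1.631 − 1.960 = -0.329.
Power = Φ(-0.329) = 0.371.

power ≈ 0.37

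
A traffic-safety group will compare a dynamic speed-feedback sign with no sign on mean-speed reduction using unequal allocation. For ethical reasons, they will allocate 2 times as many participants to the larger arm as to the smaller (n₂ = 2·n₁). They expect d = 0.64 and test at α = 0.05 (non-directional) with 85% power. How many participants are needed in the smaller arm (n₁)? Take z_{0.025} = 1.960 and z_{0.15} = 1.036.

With allocation ratio k = n₂/n₁ = 2, Var(x̄₁−x̄₂) = σ²(1/n₁ + 1/(k·n₁)) = σ²·(k+1)/(k·n₁).
So n₁ = (1 + 1/k)·((z_{α/2} + z_β)/d)² = 1.500 × (2.996/0.64)².
n₁ = 1.500 × 21.91 = 32.9.
Round up: n₁ = 33, giving n₂ = 2 × 33 = 66.

n₁ = 33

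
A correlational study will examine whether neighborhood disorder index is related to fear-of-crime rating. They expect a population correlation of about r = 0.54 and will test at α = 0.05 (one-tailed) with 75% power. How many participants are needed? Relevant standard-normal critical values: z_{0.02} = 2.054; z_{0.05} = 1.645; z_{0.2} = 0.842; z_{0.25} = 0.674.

n = 18

Fisher's z: C = ½·ln((1+r)/(1−r)) = ½·ln(3.3478) = 0.6042.
n = ((z_{α} + z_β)/C)² + 3.
(1.645 + 0.674) / 0.6042 = 2.319 / 0.6042 = 3.838.
n = 3.838² + 3 = 14.73 + 3 = 17.7.
Round up.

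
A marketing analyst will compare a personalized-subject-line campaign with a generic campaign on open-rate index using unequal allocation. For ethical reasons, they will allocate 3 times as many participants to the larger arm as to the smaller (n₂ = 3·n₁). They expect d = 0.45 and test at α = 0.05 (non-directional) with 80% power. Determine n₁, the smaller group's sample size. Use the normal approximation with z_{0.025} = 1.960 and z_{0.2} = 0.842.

With allocation ratio k = n₂/n₁ = 3, Var(x̄₁−x̄₂) = σ²(1/n₁ + 1/(k·n₁)) = σ²·(k+1)/(k·n₁).
So n₁ = (1 + 1/k)·((z_{α/2} + z_β)/d)² = 1.333 × (2.802/0.45)².
n₁ = 1.333 × 38.77 = 51.7.
Round up: n₁ = 52, giving n₂ = 3 × 52 = 156.

n₁ = 52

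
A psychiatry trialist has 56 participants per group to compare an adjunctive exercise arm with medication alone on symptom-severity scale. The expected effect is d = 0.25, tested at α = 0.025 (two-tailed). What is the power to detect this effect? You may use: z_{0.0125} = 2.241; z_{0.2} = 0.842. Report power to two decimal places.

For two equal groups, power = Φ(d·√(n/2) − z_{α/2}).
d·√(n/2) = 0.25 × √(56/2) = 0.25 × 5.292 = 1.323.
z_β = 1.323 − 2.241 = -0.918.
Power = Φ(-0.918) = 0.179.

power ≈ 0.18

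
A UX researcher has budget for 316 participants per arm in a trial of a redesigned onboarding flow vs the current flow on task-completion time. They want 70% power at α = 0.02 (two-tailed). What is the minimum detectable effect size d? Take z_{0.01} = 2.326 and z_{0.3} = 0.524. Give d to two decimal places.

For two independent groups of n = 316 each: d_min = (z_{α/2} + z_β)·√(2/n).
z-sum = 2.326 + 0.524 = 2.850.
d_min = 2.850 × √(2/316) = 2.850 × 0.0796 = 0.227.

d_min ≈ 0.23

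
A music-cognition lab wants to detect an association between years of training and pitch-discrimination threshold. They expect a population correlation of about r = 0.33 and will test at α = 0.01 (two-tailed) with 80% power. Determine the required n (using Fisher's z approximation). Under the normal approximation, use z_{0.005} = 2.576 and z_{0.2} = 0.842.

Fisher's z: C = ½·ln((1+r)/(1−r)) = ½·ln(1.9851) = 0.3428.
n = ((z_{α/2} + z_β)/C)² + 3.
(2.576 + 0.842) / 0.3428 = 3.418 / 0.3428 = 9.971.
n = 9.971² + 3 = 99.42 + 3 = 102.4.
Round up.

n = 103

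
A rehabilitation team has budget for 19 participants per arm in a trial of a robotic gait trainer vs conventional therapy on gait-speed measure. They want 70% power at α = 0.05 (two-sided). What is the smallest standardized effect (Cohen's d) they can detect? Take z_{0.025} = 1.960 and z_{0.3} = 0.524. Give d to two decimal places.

d_min ≈ 0.81

For two independent groups of n = 19 each: d_min = (z_{α/2} + z_β)·√(2/n).
z-sum = 1.960 + 0.524 = 2.484.
d_min = 2.484 × √(2/19) = 2.484 × 0.3244 = 0.806.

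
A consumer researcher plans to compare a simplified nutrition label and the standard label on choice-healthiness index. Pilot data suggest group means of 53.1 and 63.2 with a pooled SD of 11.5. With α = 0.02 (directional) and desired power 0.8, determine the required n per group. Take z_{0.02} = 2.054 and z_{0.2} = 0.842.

n = 22 per group

Cohen's d = |M₁ − M₂| / SD_pooled = |53.1 − 63.2| / 11.5 = 10.1 / 11.5 = 0.878.
For two independent groups with equal n: n = 2·((z_{α} + z_β) / d)².
z_{α} + z_β = 2.054 + 0.842 = 2.896.
n = 2 × (2.896 / 0.878)² = 2 × 3.298² = 2 × 10.88 = 21.8.
Round up to the next whole participant.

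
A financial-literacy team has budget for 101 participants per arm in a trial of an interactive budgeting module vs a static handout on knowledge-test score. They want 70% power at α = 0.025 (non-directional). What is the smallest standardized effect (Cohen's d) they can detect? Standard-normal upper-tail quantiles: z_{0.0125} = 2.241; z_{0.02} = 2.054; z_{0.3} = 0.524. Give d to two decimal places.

For two independent groups of n = 101 each: d_min = (z_{α/2} + z_β)·√(2/n).
z-sum = 2.241 + 0.524 = 2.765.
d_min = 2.765 × √(2/101) = 2.765 × 0.1407 = 0.389.

d_min ≈ 0.39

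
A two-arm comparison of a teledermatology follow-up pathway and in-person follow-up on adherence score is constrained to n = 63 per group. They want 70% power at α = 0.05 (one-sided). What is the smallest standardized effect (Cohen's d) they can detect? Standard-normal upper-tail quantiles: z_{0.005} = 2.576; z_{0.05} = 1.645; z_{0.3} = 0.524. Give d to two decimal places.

d_min ≈ 0.39

For two independent groups of n = 63 each: d_min = (z_{α} + z_β)·√(2/n).
z-sum = 1.645 + 0.524 = 2.169.
d_min = 2.169 × √(2/63) = 2.169 × 0.1782 = 0.386.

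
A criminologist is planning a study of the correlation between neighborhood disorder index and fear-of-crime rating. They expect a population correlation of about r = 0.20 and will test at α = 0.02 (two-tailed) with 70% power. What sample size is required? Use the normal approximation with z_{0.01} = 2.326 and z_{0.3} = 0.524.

Fisher's z: C = ½·ln((1+r)/(1−r)) = ½·ln(1.5000) = 0.2027.
n = ((z_{α/2} + z_β)/C)² + 3.
(2.326 + 0.524) / 0.2027 = 2.850 / 0.2027 = 14.060.
n = 14.060² + 3 = 197.69 + 3 = 200.7.
Round up.

n = 201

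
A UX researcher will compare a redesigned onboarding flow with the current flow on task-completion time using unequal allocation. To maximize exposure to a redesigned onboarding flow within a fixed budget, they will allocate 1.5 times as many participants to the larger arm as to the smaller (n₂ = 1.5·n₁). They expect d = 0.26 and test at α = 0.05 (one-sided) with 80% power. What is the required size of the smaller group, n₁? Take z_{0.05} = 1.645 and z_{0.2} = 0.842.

n₁ = 153

With allocation ratio k = n₂/n₁ = 1.5, Var(x̄₁−x̄₂) = σ²(1/n₁ + 1/(k·n₁)) = σ²·(k+1)/(k·n₁).
So n₁ = (1 + 1/k)·((z_{α} + z_β)/d)² = 1.667 × (2.487/0.26)².
n₁ = 1.667 × 91.50 = 152.5.
Round up: n₁ = 153, giving n₂ = ⌈1.5 × 153⌉ = ⌈229.5⌉ = 230.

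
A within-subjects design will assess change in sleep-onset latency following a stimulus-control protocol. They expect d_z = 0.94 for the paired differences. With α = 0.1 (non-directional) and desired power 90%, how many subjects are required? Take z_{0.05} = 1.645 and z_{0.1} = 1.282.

n = 10 pairs

For a paired (one-sample on differences) test: n = ((z_{α/2} + z_β) / d)².
z_{α/2} + z_β = 1.645 + 1.282 = 2.927.
n = (2.927 / 0.94)² = 3.114² = 9.70.
Round up.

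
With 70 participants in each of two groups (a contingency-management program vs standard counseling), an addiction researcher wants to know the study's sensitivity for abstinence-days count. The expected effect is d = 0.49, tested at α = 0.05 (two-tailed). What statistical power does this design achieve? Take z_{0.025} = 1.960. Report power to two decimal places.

power ≈ 0.83

For two equal groups, power = Φ(d·√(n/2) − z_{α/2}).
d·√(n/2) = 0.49 × √(70/2) = 0.49 × 5.916 = 2.899.
z_β = 2.899 − 1.960 = 0.939.
Power = Φ(0.939) = 0.826.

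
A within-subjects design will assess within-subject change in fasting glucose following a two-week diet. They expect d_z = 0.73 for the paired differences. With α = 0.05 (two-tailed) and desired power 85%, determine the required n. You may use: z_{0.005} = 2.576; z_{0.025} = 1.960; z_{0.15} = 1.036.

n = 17 pairs

For a paired (one-sample on differences) test: n = ((z_{α/2} + z_β) / d)².
z_{α/2} + z_β = 1.960 + 1.036 = 2.996.
n = (2.996 / 0.73)² = 4.104² = 16.84.
Round up.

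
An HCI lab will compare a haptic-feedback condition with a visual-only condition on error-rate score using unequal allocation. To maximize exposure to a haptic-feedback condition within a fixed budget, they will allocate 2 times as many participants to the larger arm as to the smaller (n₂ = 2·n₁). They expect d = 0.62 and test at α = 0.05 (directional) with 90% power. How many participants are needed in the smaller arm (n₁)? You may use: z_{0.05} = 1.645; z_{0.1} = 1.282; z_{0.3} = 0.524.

With allocation ratio k = n₂/n₁ = 2, Var(x̄₁−x̄₂) = σ²(1/n₁ + 1/(k·n₁)) = σ²·(k+1)/(k·n₁).
So n₁ = (1 + 1/k)·((z_{α} + z_β)/d)² = 1.500 × (2.927/0.62)².
n₁ = 1.500 × 22.29 = 33.4.
Round up: n₁ = 34, giving n₂ = 2 × 34 = 68.

n₁ = 34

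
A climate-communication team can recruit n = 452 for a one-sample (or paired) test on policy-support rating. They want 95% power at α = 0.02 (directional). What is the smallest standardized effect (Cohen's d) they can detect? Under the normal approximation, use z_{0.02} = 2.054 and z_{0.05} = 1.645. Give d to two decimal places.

d_min ≈ 0.17

For a single sample (or paired design) of n = 452: d_min = (z_{α} + z_β)/√n.
z-sum = 2.054 + 1.645 = 3.699.
d_min = 3.699 / √452 = 3.699 / 21.260 = 0.174.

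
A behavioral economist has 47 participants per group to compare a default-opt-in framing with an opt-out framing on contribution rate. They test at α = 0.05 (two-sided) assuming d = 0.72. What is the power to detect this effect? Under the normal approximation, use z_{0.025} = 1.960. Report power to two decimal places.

power ≈ 0.94

For two equal groups, power = Φ(d·√(n/2) − z_{α/2}).
d·√(n/2) = 0.72 × √(47/2) = 0.72 × 4.848 = 3.490.
z_β = 3.490 − 1.960 = 1.530.
Power = Φ(1.530) = 0.937.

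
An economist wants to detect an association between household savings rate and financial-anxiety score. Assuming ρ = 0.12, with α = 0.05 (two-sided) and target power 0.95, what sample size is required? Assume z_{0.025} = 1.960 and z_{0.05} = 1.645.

Fisher's z: C = ½·ln((1+r)/(1−r)) = ½·ln(1.2727) = 0.1206.
n = ((z_{α/2} + z_β)/C)² + 3.
(1.960 + 1.645) / 0.1206 = 3.605 / 0.1206 = 29.892.
n = 29.892² + 3 = 893.54 + 3 = 896.5.
Round up.

n = 897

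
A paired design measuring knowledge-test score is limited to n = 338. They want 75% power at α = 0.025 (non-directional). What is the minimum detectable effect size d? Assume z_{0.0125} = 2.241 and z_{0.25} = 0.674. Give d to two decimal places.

For a single sample (or paired design) of n = 338: d_min = (z_{α/2} + z_β)/√n.
z-sum = 2.241 + 0.674 = 2.915.
d_min = 2.915 / √338 = 2.915 / 18.385 = 0.159.

d_min ≈ 0.16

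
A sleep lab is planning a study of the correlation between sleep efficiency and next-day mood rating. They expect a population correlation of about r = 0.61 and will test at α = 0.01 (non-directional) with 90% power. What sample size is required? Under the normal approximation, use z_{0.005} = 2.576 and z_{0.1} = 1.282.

n = 33

Fisher's z: C = ½·ln((1+r)/(1−r)) = ½·ln(4.1282) = 0.7089.
n = ((z_{α/2} + z_β)/C)² + 3.
(2.576 + 1.282) / 0.7089 = 3.858 / 0.7089 = 5.442.
n = 5.442² + 3 = 29.62 + 3 = 32.6.
Round up.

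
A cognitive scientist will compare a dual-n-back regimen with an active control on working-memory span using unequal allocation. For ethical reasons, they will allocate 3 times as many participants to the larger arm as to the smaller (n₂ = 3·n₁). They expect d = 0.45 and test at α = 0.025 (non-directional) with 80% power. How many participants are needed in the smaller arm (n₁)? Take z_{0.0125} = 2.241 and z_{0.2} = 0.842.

n₁ = 63

With allocation ratio k = n₂/n₁ = 3, Var(x̄₁−x̄₂) = σ²(1/n₁ + 1/(k·n₁)) = σ²·(k+1)/(k·n₁).
So n₁ = (1 + 1/k)·((z_{α/2} + z_β)/d)² = 1.333 × (3.083/0.45)².
n₁ = 1.333 × 46.94 = 62.6.
Round up: n₁ = 63, giving n₂ = 3 × 63 = 189.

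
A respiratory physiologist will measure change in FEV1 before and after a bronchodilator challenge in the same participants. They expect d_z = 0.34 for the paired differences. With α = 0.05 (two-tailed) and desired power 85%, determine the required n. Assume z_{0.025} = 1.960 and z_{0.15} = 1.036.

For a paired (one-sample on differences) test: n = ((z_{α/2} + z_β) / d)².
z_{α/2} + z_β = 1.960 + 1.036 = 2.996.
n = (2.996 / 0.34)² = 8.812² = 77.65.
Round up.

n = 78 pairs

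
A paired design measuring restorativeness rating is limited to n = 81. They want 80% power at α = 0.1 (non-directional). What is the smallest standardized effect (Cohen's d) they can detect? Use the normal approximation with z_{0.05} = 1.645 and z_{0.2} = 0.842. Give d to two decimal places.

d_min ≈ 0.28

For a single sample (or paired design) of n = 81: d_min = (z_{α/2} + z_β)/√n.
z-sum = 1.645 + 0.842 = 2.487.
d_min = 2.487 / √81 = 2.487 / 9.000 = 0.276.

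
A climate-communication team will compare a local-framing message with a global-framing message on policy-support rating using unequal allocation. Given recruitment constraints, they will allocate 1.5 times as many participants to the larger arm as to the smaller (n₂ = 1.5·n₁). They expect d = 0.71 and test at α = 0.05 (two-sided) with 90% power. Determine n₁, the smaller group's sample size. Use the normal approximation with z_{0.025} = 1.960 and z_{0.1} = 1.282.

With allocation ratio k = n₂/n₁ = 1.5, Var(x̄₁−x̄₂) = σ²(1/n₁ + 1/(k·n₁)) = σ²·(k+1)/(k·n₁).
So n₁ = (1 + 1/k)·((z_{α/2} + z_β)/d)² = 1.667 × (3.242/0.71)².
n₁ = 1.667 × 20.85 = 34.8.
Round up: n₁ = 35, giving n₂ = ⌈1.5 × 35⌉ = ⌈52.5⌉ = 53.

n₁ = 35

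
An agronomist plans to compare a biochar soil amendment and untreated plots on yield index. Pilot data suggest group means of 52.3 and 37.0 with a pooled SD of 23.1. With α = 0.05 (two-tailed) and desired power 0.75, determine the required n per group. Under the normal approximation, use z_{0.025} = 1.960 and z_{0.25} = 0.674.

n = 32 per group

Cohen's d = |M₁ − M₂| / SD_pooled = |52.3 − 37.0| / 23.1 = 15.3 / 23.1 = 0.662.
For two independent groups with equal n: n = 2·((z_{α/2} + z_β) / d)².
z_{α/2} + z_β = 1.960 + 0.674 = 2.634.
n = 2 × (2.634 / 0.662)² = 2 × 3.979² = 2 × 15.83 = 31.7.
Round up to the next whole participant.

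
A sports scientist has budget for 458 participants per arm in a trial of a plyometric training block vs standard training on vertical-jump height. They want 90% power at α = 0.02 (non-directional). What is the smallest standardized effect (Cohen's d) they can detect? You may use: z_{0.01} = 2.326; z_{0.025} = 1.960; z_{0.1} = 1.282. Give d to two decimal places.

For two independent groups of n = 458 each: d_min = (z_{α/2} + z_β)·√(2/n).
z-sum = 2.326 + 1.282 = 3.608.
d_min = 3.608 × √(2/458) = 3.608 × 0.0661 = 0.238.

d_min ≈ 0.24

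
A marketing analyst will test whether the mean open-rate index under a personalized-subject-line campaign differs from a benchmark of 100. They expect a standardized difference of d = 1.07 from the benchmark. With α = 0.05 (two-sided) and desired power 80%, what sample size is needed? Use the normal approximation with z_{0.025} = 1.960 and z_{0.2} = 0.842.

n = 7

For a one-sample test: n = ((z_{α/2} + z_β) / d)².
z_{α/2} + z_β = 1.960 + 0.842 = 2.802.
n = (2.802 / 1.07)² = 2.619² = 6.86.
Round up.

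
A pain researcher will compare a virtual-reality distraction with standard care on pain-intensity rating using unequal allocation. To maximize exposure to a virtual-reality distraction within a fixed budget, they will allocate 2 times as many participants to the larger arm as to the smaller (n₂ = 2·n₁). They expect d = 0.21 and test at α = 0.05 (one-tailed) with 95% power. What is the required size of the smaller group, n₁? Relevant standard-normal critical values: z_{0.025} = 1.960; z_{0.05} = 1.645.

With allocation ratio k = n₂/n₁ = 2, Var(x̄₁−x̄₂) = σ²(1/n₁ + 1/(k·n₁)) = σ²·(k+1)/(k·n₁).
So n₁ = (1 + 1/k)·((z_{α} + z_β)/d)² = 1.500 × (3.290/0.21)².
n₁ = 1.500 × 245.44 = 368.2.
Round up: n₁ = 369, giving n₂ = 2 × 369 = 738.

n₁ = 369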